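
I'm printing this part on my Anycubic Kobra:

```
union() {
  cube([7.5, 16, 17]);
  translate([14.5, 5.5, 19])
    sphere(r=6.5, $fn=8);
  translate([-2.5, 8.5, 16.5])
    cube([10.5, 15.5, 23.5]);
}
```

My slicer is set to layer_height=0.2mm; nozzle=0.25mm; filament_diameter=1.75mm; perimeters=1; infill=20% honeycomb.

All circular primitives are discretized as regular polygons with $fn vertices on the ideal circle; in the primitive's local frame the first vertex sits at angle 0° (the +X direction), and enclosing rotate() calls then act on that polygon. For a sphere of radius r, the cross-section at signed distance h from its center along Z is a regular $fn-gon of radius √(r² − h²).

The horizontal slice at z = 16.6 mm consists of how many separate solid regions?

2

At z = 16.6 mm: the cube (footprint 7.5×16) is included at this height; the r=6.5 sphere at (14.5, 5.5) contributes a regular 8-gon of circumradius √(6.5²−2.4²) = 6.041; the cube at (-2.5, 8.5) (footprint 10.5×15.5) is included at this height; Taking the union: the regions partially overlap (shared area 56.25 mm²), so overlapping operands fuse into one piece — 2 connected regions. The result has 2 disconnected regions.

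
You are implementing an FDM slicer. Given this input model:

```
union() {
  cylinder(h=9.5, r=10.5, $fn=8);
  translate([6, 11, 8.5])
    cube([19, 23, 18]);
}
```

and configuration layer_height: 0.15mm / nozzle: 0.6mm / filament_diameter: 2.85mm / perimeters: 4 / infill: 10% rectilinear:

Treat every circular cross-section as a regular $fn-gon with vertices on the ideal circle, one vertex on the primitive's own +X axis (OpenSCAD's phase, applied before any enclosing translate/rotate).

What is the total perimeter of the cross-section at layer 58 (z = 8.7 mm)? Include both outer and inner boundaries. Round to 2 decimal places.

148.29 mm

At z = 8.7 mm: the r=10.5 cylinder gives a regular 8-gon of circumradius 10.5 (constant along its height) (perimeter = 2·8·10.500·sin(180°/8) = 64.29 mm); the 19×23 cube at (6, 11) contributes its full rectangle (perimeter 84.00 mm); Taking the union: the 2 present regions are separate (no shared area or edge), so areas and boundary lengths simply add and each stays a separate island — boundary = 148.29 mm. Overall, the cross-section has 2 separate islands. Total boundary length (outer) = 148.29 mm.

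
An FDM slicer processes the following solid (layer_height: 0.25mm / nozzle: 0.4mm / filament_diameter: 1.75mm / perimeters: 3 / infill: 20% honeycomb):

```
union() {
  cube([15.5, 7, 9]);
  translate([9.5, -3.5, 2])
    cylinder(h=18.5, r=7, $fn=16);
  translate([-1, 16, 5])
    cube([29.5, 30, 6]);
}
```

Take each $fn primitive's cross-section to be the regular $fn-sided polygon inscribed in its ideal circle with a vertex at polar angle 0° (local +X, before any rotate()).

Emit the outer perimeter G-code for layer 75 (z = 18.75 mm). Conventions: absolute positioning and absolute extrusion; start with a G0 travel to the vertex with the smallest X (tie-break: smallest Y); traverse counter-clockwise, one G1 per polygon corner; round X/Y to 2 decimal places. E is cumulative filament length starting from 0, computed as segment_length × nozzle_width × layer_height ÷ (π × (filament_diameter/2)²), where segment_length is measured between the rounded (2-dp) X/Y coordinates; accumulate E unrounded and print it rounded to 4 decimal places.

G0 X2.50 Y-3.50 Z18.75
G1 X3.03 Y-6.18 E0.1136
G1 X4.55 Y-8.45 E0.2272
G1 X6.82 Y-9.97 E0.3407
G1 X9.50 Y-10.50 E0.4543
G1 X12.18 Y-9.97 E0.5679
G1 X14.45 Y-8.45 E0.6815
G1 X15.97 Y-6.18 E0.7951
G1 X16.50 Y-3.50 E0.9086
G1 X15.97 Y-0.82 E1.0222
G1 X14.45 Y1.45 E1.1358
G1 X12.18 Y2.97 E1.2494
G1 X9.50 Y3.50 E1.3630
G1 X6.82 Y2.97 E1.4765
G1 X4.55 Y1.45 E1.5901
G1 X3.03 Y-0.82 E1.7037
G1 X2.50 Y-3.50 E1.8173

At z = 18.75 mm: the cube does not reach this height (z outside [0, 9]); the cylinder at (9.5, -3.5): section is a regular 16-gon, circumradius r=7; the cube at (-1, 16) is not intersected at this z (z outside [5, 11]); Taking the union: only the r=7 cylinder at (9.5, -3.5) is present, so the union is just that shape — 1 connected region. The outline is a single polygon with 16 vertices. Extrusion per mm of travel: 0.4 × 0.25 / (π × 0.875²) = 0.041575. Accumulating E over each segment gives final E = 1.8173.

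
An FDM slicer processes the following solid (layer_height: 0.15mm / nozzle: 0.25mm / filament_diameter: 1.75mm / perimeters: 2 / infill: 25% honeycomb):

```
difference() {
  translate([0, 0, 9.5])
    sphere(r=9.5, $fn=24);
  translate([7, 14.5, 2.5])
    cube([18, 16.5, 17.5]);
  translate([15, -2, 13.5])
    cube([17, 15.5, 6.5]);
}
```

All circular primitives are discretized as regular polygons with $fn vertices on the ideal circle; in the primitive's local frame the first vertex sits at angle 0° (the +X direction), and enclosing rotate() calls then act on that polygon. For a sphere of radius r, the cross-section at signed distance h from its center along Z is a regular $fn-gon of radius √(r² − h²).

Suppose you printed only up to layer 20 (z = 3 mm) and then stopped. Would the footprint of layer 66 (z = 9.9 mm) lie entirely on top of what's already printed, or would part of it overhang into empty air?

part overhangs

Compare the two slices. At z = 3: the sphere: section is a regular 24-gon, circumradius = √(r²−h²) = √(9.5²−6.5²) = 6.928 (area = (24/2)·6.928²·sin(360°/24) = 149.08 mm²); the cube at (7, 14.5) is present — its section is the full 18×16.5 rectangle (area 297.00 mm²); the cube at (15, -2) does not reach this height (z outside [13.5, 20]); Taking the first minus the rest: starting from the r=9.5 sphere (149.08 mm²), the 18×16.5 cube at (7, 14.5) misses the remaining region (no effect) — area = 149.08 mm². At z = 9.9: the r=9.5 sphere slices to a regular 24-gon of circumradius 9.492 (√(r²−h²) with h=0.4 from center) (area = (24/2)·9.492²·sin(360°/24) = 279.80 mm²); the 18×16.5 cube at (7, 14.5) contributes its full rectangle (area 297.00 mm²); the cube at (15, -2) does not reach this height (z outside [13.5, 20]); Taking the first minus the rest: starting from the r=9.5 sphere (279.80 mm²), the 18×16.5 cube at (7, 14.5) misses the remaining region (no effect) — area = 279.80 mm². Checking containment: at z = 9.9 the cross-section extends beyond the z = 3 cross-section by about 130.72 mm².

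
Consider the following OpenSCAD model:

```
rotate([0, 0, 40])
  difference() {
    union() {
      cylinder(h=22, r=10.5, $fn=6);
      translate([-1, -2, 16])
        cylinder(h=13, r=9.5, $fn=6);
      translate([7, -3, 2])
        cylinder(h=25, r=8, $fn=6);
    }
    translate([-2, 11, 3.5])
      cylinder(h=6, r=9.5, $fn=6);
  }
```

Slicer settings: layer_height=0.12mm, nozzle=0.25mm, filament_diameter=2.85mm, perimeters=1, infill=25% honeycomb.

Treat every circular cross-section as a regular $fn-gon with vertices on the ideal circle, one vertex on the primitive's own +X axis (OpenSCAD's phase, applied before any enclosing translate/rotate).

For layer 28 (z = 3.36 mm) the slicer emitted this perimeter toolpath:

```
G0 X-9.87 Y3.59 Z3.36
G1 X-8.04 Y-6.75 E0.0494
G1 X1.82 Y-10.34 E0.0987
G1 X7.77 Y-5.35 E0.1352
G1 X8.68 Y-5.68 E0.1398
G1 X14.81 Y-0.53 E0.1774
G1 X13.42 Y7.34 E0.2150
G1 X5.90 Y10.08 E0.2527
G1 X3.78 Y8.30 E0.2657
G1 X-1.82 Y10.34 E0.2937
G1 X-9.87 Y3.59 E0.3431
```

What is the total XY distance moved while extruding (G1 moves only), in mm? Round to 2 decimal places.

72.96 mm

Sum the Euclidean lengths of each G1 segment: total = 72.96 mm.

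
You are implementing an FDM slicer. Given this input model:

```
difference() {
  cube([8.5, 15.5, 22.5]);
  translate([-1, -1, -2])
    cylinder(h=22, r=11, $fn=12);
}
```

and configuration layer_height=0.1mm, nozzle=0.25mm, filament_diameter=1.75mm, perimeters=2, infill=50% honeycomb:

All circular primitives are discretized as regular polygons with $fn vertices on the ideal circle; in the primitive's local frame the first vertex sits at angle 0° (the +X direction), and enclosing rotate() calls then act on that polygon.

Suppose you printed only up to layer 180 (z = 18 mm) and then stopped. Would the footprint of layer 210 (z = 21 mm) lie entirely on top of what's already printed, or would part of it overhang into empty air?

Compare the two slices. At z = 18: the 8.5×15.5 cube contributes its full rectangle (area 131.75 mm²); the r=11 cylinder at (-1, -1) gives a regular 12-gon of circumradius 11 (constant along its height) (area = (12/2)·11.000²·sin(360°/12) = 363.00 mm²); Taking the first minus the rest: starting from the 8.5×15.5 cube (131.75 mm²), the r=11 cylinder at (-1, -1) partially overlaps it — only the 67.19 mm² overlap (of its 363.00 mm²) is removed, clipping the outline — area = 64.56 mm². At z = 21: the cube (footprint 8.5×15.5) is included at this height (area 131.75 mm²); the cylinder at (-1, -1) is absent (z outside [-2, 20]); Subtracting the remaining from the first: none of the subtracted shapes is present at this height, so the 8.5×15.5 cube is unchanged — area = 131.75 mm². Checking containment: at z = 21 the cross-section extends beyond the z = 18 cross-section by about 67.19 mm².

part overhangs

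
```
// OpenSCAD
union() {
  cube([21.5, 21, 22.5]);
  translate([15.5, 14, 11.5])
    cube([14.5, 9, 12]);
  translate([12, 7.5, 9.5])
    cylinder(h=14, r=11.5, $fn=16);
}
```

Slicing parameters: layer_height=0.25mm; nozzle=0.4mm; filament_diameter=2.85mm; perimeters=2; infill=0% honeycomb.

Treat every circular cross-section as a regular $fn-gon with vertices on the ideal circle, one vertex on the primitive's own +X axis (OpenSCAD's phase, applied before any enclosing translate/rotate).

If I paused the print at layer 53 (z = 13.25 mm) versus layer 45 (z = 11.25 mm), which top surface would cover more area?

layer 53 (z = 13.25 mm)

Layer 53 (z = 13.25): the cube (footprint 21.5×21) is included at this height (area 451.50 mm²); the cube at (15.5, 14) (footprint 14.5×9) is included at this height (area 130.50 mm²); the r=11.5 cylinder at (12, 7.5) gives a regular 16-gon of circumradius 11.5 (constant along its height) (area = (16/2)·11.500²·sin(360°/16) = 404.88 mm²); Taking the union: the regions partially overlap — summed areas 986.88 mm² minus the doubly-counted overlap 385.60 mm² gives 601.28 mm² — area = 601.28 mm². So its area = 601.28 mm². Layer 45 (z = 11.25): the 21.5×21 cube contributes its full rectangle (area 451.50 mm²); the cube at (15.5, 14) is not intersected at this z (z outside [11.5, 23.5]); the r=11.5 cylinder at (12, 7.5) gives a regular 16-gon of circumradius 11.5 (constant along its height) (area = (16/2)·11.500²·sin(360°/16) = 404.88 mm²); Combining (union): the regions partially overlap — summed areas 856.38 mm² minus the doubly-counted overlap 343.60 mm² gives 512.78 mm² — area = 512.78 mm². So its area = 512.78 mm². Layer 53 is larger (601.28 vs 512.78 mm²).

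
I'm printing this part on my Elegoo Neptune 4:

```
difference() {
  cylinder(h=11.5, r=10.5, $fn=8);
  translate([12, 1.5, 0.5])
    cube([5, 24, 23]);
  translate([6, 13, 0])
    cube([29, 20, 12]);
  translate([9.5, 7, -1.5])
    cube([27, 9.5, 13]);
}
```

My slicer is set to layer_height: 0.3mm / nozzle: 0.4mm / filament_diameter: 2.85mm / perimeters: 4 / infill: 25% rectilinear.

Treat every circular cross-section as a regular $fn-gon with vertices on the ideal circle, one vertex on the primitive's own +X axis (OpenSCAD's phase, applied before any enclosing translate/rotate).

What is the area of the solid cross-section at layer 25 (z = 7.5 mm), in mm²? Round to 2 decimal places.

At z = 7.5 mm: the cylinder: section is a regular 8-gon, circumradius r=10.5 (area = (8/2)·10.500²·sin(360°/8) = 311.83 mm²); the cube at (12, 1.5) is present — its section is the full 5×24 rectangle (area 120.00 mm²); the cube at (6, 13) is present — its section is the full 29×20 rectangle (area 580.00 mm²); the cube at (9.5, 7) is present — its section is the full 27×9.5 rectangle (area 256.50 mm²); Subtracting the remaining from the first: starting from the r=10.5 cylinder (311.83 mm²), the 5×24 cube at (12, 1.5) misses the remaining region (no effect); the 29×20 cube at (6, 13) misses the remaining region (no effect); the 27×9.5 cube at (9.5, 7) misses the remaining region (no effect) — area = 311.83 mm². Overall, the cross-section is a single solid region. Net area = 311.83 mm².

311.83 mm²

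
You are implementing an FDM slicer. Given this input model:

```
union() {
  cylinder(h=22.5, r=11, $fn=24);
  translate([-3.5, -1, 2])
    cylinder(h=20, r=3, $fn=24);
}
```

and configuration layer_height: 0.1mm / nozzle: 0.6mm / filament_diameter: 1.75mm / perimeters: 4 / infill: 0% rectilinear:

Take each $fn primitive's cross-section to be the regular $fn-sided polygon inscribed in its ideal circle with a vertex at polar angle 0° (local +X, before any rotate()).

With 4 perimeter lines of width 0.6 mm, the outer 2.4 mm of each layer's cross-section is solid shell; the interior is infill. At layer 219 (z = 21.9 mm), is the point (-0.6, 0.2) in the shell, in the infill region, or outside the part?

infill

At z = 21.9 mm: the cylinder: section is a regular 24-gon, circumradius r=11; the r=3 cylinder at (-3.5, -1) contributes a regular 24-gon of circumradius 3; Taking the union: the r=3 cylinder at (-3.5, -1) lies entirely inside the r=11 cylinder, so the union is just the r=11 cylinder — 1 connected region. Overall, the cross-section is a single solid region. The nearest boundary edge runs (-10.63, 2.85)→(-9.53, 5.50); distance from the point to it = 10.28 mm. The point is inside the cross-section and 10.28 mm from the nearest boundary — more than the 2.4 mm shell width (4 × 0.6), so it's in the infill interior.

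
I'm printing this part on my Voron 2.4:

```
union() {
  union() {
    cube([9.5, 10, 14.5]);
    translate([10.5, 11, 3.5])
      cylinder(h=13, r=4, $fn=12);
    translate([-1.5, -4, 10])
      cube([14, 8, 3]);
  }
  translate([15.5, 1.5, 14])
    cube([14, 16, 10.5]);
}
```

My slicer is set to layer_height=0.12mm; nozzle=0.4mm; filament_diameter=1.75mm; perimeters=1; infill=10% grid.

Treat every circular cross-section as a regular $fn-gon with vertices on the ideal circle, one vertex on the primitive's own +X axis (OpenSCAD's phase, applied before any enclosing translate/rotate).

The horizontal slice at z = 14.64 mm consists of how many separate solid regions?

At z = 14.64 mm: the cube is absent (z outside [0, 14.5]); the r=4 cylinder at (10.5, 11) contributes a regular 12-gon of circumradius 4; the cube at (-1.5, -4) does not reach this height (z outside [10, 13]); Merging all regions: only the r=4 cylinder at (10.5, 11) is present, so the union is just that shape — 1 connected region; the cube at (15.5, 1.5) is present — its section is the full 14×16 rectangle; Taking the union: the 2 present regions are separate (no shared area or edge), so areas and boundary lengths simply add and each stays a separate island — 2 connected regions. The result has 2 disconnected regions.

2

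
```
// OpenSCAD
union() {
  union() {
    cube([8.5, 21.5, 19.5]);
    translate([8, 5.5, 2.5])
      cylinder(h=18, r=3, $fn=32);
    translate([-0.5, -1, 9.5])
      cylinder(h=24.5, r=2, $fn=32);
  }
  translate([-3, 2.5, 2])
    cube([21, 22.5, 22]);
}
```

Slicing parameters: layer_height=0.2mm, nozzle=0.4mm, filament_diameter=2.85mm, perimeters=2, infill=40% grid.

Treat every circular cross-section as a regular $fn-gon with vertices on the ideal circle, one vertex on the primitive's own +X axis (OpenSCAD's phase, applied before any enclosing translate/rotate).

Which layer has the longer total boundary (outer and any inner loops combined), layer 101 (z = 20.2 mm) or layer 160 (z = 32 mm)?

Layer 101 (z = 20.2): the cube is not intersected at this z (z outside [0, 19.5]); the cylinder at (8, 5.5): section is a regular 32-gon, circumradius r=3 (perimeter = 2·32·3.000·sin(180°/32) = 18.82 mm); the r=2 cylinder at (-0.5, -1) contributes a regular 32-gon of circumradius 2 (perimeter = 2·32·2.000·sin(180°/32) = 12.55 mm); Merging all regions: the 2 present regions are separate (no shared area or edge), so areas and boundary lengths simply add and each stays a separate island — boundary = 31.37 mm; the cube at (-3, 2.5) (footprint 21×22.5) is included at this height (perimeter 87.00 mm); Merging all regions: the regions partially overlap (shared area 28.09 mm²), so the edge portions inside another operand are dropped and the merged outline is re-measured after clipping — boundary = 99.55 mm. So its perimeter = 99.55 mm. Layer 160 (z = 32): the cube is not intersected at this z (z outside [0, 19.5]); the cylinder at (8, 5.5) is not intersected at this z (z outside [2.5, 20.5]); the cylinder at (-0.5, -1): section is a regular 32-gon, circumradius r=2 (perimeter = 2·32·2.000·sin(180°/32) = 12.55 mm); Merging all regions: only the r=2 cylinder at (-0.5, -1) is present, so the union is just that shape — boundary = 12.55 mm; the cube at (-3, 2.5) is absent (z outside [2, 24]); Taking the union: only that combined region is present, so the union is just that shape — boundary = 12.55 mm. So its perimeter = 12.55 mm. Layer 101 is larger (99.55 vs 12.55 mm).

layer 101 (z = 20.2 mm)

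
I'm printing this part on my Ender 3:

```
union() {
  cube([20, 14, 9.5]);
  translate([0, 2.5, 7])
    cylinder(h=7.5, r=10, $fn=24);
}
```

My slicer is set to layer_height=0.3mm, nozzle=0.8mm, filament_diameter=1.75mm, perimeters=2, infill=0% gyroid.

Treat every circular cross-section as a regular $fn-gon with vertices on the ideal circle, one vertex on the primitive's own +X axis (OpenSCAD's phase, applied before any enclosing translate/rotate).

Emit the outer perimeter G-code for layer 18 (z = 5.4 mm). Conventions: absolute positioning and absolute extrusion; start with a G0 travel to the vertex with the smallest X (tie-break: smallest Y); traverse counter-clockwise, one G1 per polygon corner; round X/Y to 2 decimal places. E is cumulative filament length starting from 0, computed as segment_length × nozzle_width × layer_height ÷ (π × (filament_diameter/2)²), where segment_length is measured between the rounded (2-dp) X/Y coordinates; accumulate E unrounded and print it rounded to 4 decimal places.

G0 X0.00 Y0.00 Z5.40
G1 X20.00 Y0.00 E1.9956
G1 X20.00 Y14.00 E3.3925
G1 X0.00 Y14.00 E5.3881
G1 X0.00 Y0.00 E6.7851

At z = 5.4 mm: the cube (footprint 20×14) is included at this height; the cylinder at (0, 2.5) is not intersected at this z (z outside [7, 14.5]); Merging all regions: only the 20×14 cube is present, so the union is just that shape — 1 connected region. The outline is a single polygon with 4 vertices. Extrusion per mm of travel: 0.8 × 0.3 / (π × 0.875²) = 0.099780. Accumulating E over each segment gives final E = 6.7851.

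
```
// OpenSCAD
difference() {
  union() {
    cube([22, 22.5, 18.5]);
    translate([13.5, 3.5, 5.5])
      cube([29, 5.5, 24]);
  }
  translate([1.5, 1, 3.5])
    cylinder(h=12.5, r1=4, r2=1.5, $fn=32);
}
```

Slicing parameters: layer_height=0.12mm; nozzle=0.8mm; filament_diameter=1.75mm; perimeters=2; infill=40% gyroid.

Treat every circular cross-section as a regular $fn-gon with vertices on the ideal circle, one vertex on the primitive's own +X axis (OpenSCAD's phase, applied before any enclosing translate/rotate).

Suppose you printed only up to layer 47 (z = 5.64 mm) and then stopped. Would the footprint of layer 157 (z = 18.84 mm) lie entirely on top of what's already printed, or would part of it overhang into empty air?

entirely on top

Compare the two slices. At z = 5.64: the 22×22.5 cube contributes its full rectangle (area 495.00 mm²); the cube at (13.5, 3.5) (footprint 29×5.5) is included at this height (area 159.50 mm²); Combining (union): the regions partially overlap — summed areas 654.50 mm² minus the doubly-counted overlap 46.75 mm² gives 607.75 mm² — area = 607.75 mm²; the cone at (1.5, 1) (r1=4→r2=1.5) has section circumradius 3.572 here — a regular 32-gon (area = (32/2)·3.572²·sin(360°/32) = 39.83 mm²); Taking the first minus the rest: starting from that combined region (607.75 mm²), the cone at (1.5, 1) partially overlaps it — only the 20.15 mm² overlap (of its 39.83 mm²) is removed, clipping the outline — area = 587.60 mm². At z = 18.84: the cube is absent (z outside [0, 18.5]); the cube at (13.5, 3.5) is present — its section is the full 29×5.5 rectangle (area 159.50 mm²); Combining (union): only the 29×5.5 cube at (13.5, 3.5) is present, so the union is just that shape — area = 159.50 mm²; the cone at (1.5, 1) is absent (z outside [3.5, 16]); Taking the first minus the rest: none of the subtracted shapes is present at this height, so that combined region is unchanged — area = 159.50 mm². Checking containment: the cross-section at z = 18.84 is a subset of the cross-section at z = 5.64.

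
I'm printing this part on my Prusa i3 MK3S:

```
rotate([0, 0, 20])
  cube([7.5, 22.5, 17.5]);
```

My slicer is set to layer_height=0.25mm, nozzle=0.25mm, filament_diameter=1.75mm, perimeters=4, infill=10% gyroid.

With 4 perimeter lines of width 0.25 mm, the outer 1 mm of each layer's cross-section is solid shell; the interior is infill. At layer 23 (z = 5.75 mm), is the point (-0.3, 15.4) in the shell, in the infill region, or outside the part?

At z = 5.75 mm: the cube is present — its section is the full 7.5×22.5 rectangle; (whole slice rotated 20° about Z — lengths, areas and connectivity unchanged). Overall, the cross-section is a single solid region. Undo the 20° rotation: the query point maps to (4.985, 14.574) in the un-rotated model frame. The nearest boundary edge runs (7.50, 0.00)→(7.50, 22.50); distance from the point to it = 2.51 mm. The point is inside the cross-section and 2.51 mm from the nearest boundary — more than the 1 mm shell width (4 × 0.25), so it's in the infill interior.

infill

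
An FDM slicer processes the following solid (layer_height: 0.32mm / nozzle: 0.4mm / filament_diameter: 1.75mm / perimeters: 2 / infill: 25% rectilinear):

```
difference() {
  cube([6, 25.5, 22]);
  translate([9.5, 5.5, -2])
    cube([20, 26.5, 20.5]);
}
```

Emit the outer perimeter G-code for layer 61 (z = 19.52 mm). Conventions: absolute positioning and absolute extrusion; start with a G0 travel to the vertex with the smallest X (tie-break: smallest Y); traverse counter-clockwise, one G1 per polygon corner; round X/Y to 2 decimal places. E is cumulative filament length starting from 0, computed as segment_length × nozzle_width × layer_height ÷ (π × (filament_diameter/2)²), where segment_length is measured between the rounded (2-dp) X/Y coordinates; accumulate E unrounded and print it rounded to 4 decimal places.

At z = 19.52 mm: the 6×25.5 cube contributes its full rectangle; the cube at (9.5, 5.5) does not reach this height (z outside [-2, 18.5]); After the difference (first − rest): none of the subtracted shapes is present at this height, so the 6×25.5 cube is unchanged — 1 connected region. The outline is a single polygon with 4 vertices. Extrusion per mm of travel: 0.4 × 0.32 / (π × 0.875²) = 0.053216. Accumulating E over each segment gives final E = 3.3526.

G0 X0.00 Y0.00 Z19.52
G1 X6.00 Y0.00 E0.3193
G1 X6.00 Y25.50 E1.6763
G1 X0.00 Y25.50 E1.9956
G1 X0.00 Y0.00 E3.3526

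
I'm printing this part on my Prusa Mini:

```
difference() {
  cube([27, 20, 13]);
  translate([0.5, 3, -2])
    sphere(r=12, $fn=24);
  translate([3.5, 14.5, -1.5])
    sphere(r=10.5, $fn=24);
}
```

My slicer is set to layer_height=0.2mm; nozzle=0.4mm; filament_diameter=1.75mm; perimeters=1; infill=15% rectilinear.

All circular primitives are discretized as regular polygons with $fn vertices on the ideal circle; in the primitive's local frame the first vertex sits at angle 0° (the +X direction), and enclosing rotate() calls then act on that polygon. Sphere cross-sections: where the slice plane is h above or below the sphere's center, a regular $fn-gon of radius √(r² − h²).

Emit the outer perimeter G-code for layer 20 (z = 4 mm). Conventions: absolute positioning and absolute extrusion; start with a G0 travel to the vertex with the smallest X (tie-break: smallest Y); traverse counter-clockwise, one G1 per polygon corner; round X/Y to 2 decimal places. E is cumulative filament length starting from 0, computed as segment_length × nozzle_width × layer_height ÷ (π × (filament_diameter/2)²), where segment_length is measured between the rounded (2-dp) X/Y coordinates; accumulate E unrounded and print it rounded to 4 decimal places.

G0 X9.58 Y7.99 Z4.00
G1 X10.54 Y5.69 E0.0829
G1 X10.89 Y3.00 E0.1731
G1 X10.54 Y0.31 E0.2633
G1 X10.41 Y0.00 E0.2745
G1 X27.00 Y0.00 E0.8263
G1 X27.00 Y20.00 E1.4915
G1 X10.46 Y20.00 E2.0416
G1 X11.25 Y18.97 E2.0848
G1 X12.14 Y16.81 E2.1625
G1 X12.44 Y14.50 E2.2400
G1 X12.14 Y12.19 E2.3175
G1 X11.25 Y10.03 E2.3952
G1 X9.82 Y8.18 E2.4729
G1 X9.58 Y7.99 E2.4831

At z = 4 mm: the cube (footprint 27×20) is included at this height; the r=12 sphere at (0.5, 3) slices to a regular 24-gon of circumradius 10.392 (√(r²−h²) with h=6 from center); the r=10.5 sphere at (3.5, 14.5) slices to a regular 24-gon of circumradius 8.944 (√(r²−h²) with h=5.5 from center); Subtracting the remaining from the first: starting from the 27×20 cube, the r=12 sphere at (0.5, 3) partially overlaps it — only the 121.11 mm² overlap (of its 335.43 mm²) is removed, clipping the outline; the r=10.5 sphere at (3.5, 14.5) partially overlaps it — only the 102.76 mm² overlap (of its 248.47 mm²) is removed, clipping the outline — 1 connected region. The outline is a single polygon with 14 vertices. Extrusion per mm of travel: 0.4 × 0.2 / (π × 0.875²) = 0.033260. Accumulating E over each segment gives final E = 2.4831.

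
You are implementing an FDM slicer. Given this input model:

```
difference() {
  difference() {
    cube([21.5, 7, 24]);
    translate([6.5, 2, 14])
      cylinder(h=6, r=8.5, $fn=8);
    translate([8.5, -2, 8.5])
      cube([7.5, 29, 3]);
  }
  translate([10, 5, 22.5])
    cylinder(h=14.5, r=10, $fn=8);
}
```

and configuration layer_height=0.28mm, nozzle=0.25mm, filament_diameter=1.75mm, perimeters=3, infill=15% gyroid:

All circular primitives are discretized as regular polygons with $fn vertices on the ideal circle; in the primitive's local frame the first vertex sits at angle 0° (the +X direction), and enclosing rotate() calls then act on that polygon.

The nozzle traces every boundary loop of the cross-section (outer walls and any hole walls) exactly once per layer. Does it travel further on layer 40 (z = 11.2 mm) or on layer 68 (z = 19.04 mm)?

Layer 40 (z = 11.2): the cube is present — its section is the full 21.5×7 rectangle (perimeter 57.00 mm); the cylinder at (6.5, 2) is not intersected at this z (z outside [14, 20]); the cube at (8.5, -2) is present — its section is the full 7.5×29 rectangle (perimeter 73.00 mm); After the difference (first − rest): starting from the 21.5×7 cube, the 7.5×29 cube at (8.5, -2) partially overlaps it — only the 52.50 mm² overlap (of its 217.50 mm²) is removed, clipping the outline — boundary = 56.00 mm; the cylinder at (10, 5) is absent (z outside [22.5, 37]); After the difference (first − rest): none of the subtracted shapes is present at this height, so the result so far is unchanged — boundary = 56.00 mm. So its perimeter = 56.00 mm. Layer 68 (z = 19.04): the cube (footprint 21.5×7) is included at this height (perimeter 57.00 mm); the r=8.5 cylinder at (6.5, 2) gives a regular 8-gon of circumradius 8.5 (constant along its height) (perimeter = 2·8·8.500·sin(180°/8) = 52.04 mm); the cube at (8.5, -2) does not reach this height (z outside [8.5, 11.5]); Taking the first minus the rest: starting from the 21.5×7 cube, the r=8.5 cylinder at (6.5, 2) partially overlaps it — only the 98.99 mm² overlap (of its 204.35 mm²) is removed, clipping the outline — boundary = 30.90 mm; the cylinder at (10, 5) does not reach this height (z outside [22.5, 37]); After the difference (first − rest): none of the subtracted shapes is present at this height, so the result so far is unchanged — boundary = 30.90 mm. So its perimeter = 30.90 mm. Layer 40 is larger (56.00 vs 30.90 mm).

layer 40 (z = 11.2 mm)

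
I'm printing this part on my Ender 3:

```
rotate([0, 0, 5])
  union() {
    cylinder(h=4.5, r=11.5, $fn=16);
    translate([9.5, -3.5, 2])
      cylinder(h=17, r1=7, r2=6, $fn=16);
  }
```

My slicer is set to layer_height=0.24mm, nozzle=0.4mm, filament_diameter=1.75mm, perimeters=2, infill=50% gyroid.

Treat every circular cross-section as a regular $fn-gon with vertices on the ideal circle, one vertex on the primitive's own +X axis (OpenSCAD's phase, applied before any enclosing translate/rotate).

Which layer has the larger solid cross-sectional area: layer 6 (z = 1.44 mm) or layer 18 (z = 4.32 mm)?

Layer 6 (z = 1.44): the r=11.5 cylinder gives a regular 16-gon of circumradius 11.5 (constant along its height) (area = (16/2)·11.500²·sin(360°/16) = 404.88 mm²); the cone at (9.5, -3.5) does not reach this height (z outside [2, 19]); Merging all regions: only the r=11.5 cylinder is present, so the union is just that shape — area = 404.88 mm²; (rotated 5° about Z; rotation is an isometry so areas/perimeters/island counts are preserved). So its area = 404.88 mm². Layer 18 (z = 4.32): the r=11.5 cylinder contributes a regular 16-gon of circumradius 11.5 (area = (16/2)·11.500²·sin(360°/16) = 404.88 mm²); the cone at (9.5, -3.5) contributes a regular 16-gon of circumradius 6.864 (interpolated between r1=7 and r2=6 at t=0.136) (area = (16/2)·6.864²·sin(360°/16) = 144.22 mm²); Merging all regions: the regions partially overlap — summed areas 549.10 mm² minus the doubly-counted overlap 79.02 mm² gives 470.08 mm² — area = 470.08 mm²; (whole slice rotated 5° about Z — lengths, areas and connectivity unchanged). So its area = 470.08 mm². Layer 18 is larger (470.08 vs 404.88 mm²).

layer 18 (z = 4.32 mm)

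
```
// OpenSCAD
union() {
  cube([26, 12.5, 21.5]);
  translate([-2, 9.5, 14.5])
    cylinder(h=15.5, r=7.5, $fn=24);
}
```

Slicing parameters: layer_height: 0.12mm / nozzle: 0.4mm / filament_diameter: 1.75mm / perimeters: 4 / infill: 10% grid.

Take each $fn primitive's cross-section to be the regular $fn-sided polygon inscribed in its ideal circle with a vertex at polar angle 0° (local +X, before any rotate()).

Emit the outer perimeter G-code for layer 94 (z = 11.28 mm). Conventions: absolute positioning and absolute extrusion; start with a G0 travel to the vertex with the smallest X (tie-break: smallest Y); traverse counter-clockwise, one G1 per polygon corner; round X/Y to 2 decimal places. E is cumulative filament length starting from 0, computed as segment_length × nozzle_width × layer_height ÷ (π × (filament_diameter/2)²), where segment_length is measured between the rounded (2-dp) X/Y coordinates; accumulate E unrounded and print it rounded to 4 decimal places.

At z = 11.28 mm: the 26×12.5 cube contributes its full rectangle; the cylinder at (-2, 9.5) does not reach this height (z outside [14.5, 30]); Combining (union): only the 26×12.5 cube is present, so the union is just that shape — 1 connected region. The outline is a single polygon with 4 vertices. Extrusion per mm of travel: 0.4 × 0.12 / (π × 0.875²) = 0.019956. Accumulating E over each segment gives final E = 1.5366.

G0 X0.00 Y0.00 Z11.28
G1 X26.00 Y0.00 E0.5189
G1 X26.00 Y12.50 E0.7683
G1 X0.00 Y12.50 E1.2872
G1 X0.00 Y0.00 E1.5366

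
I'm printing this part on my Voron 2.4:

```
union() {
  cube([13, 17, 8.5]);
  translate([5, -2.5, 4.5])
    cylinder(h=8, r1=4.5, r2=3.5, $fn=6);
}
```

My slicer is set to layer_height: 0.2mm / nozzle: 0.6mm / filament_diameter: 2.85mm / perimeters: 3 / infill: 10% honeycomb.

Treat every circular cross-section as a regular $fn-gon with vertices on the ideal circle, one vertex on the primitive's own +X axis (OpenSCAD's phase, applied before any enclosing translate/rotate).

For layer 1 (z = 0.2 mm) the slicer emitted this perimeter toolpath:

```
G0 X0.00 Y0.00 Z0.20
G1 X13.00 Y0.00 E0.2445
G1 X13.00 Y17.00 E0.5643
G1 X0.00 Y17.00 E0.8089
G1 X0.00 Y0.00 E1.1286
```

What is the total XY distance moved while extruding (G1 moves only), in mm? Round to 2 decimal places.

60.00 mm

Sum the Euclidean lengths of each G1 segment: total = 60.00 mm.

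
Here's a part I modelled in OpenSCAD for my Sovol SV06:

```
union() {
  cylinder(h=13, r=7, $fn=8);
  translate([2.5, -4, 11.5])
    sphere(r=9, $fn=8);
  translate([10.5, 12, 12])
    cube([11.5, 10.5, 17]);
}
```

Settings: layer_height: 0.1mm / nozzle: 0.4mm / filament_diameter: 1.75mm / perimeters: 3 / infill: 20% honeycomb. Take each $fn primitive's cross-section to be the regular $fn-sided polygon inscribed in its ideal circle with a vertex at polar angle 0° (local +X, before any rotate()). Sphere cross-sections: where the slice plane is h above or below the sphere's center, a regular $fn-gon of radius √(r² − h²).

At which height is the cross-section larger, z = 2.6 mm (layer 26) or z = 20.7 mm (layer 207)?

Layer 26 (z = 2.6): the cylinder: section is a regular 8-gon, circumradius r=7 (area = (8/2)·7.000²·sin(360°/8) = 138.59 mm²); the r=9 sphere at (2.5, -4) slices to a regular 8-gon of circumradius 1.338 (√(r²−h²) with h=8.9 from center) (area = (8/2)·1.338²·sin(360°/8) = 5.06 mm²); the cube at (10.5, 12) is not intersected at this z (z outside [12, 29]); Combining (union): the r=9 sphere at (2.5, -4) lies entirely inside the r=7 cylinder, so the union is just the r=7 cylinder — area = 138.59 mm². So its area = 138.59 mm². Layer 207 (z = 20.7): the cylinder does not reach this height (z outside [0, 13]); the sphere at (2.5, -4) is absent (|z−center|=9.200 > r=9); the 11.5×10.5 cube at (10.5, 12) contributes its full rectangle (area 120.75 mm²); Combining (union): only the 11.5×10.5 cube at (10.5, 12) is present, so the union is just that shape — area = 120.75 mm². So its area = 120.75 mm². Layer 26 is larger (138.59 vs 120.75 mm²).

layer 26 (z = 2.6 mm)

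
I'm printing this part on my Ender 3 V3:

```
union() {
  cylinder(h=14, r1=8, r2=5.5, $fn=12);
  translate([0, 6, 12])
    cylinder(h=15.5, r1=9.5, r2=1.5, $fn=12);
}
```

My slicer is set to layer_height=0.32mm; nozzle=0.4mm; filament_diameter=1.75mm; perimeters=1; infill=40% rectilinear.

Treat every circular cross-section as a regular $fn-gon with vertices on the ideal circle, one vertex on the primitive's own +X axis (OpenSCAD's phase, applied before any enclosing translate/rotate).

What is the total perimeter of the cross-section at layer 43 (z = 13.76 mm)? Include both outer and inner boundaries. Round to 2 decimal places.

At z = 13.76 mm: the cone: at t=0.983 of its height the radius interpolates to r₁+(r₂−r₁)t = 5.543, giving a regular 12-gon of that circumradius (perimeter = 2·12·5.543·sin(180°/12) = 34.43 mm); the cone at (0, 6): at t=0.114 of its height the radius interpolates to r₁+(r₂−r₁)t = 8.592, giving a regular 12-gon of that circumradius (perimeter = 2·12·8.592·sin(180°/12) = 53.37 mm); Merging all regions: the regions partially overlap (shared area 65.43 mm²), so the edge portions inside another operand are dropped and the merged outline is re-measured after clipping — boundary = 57.81 mm. Overall, the cross-section is a single solid region. Total boundary length (outer) = 57.81 mm.

57.81 mm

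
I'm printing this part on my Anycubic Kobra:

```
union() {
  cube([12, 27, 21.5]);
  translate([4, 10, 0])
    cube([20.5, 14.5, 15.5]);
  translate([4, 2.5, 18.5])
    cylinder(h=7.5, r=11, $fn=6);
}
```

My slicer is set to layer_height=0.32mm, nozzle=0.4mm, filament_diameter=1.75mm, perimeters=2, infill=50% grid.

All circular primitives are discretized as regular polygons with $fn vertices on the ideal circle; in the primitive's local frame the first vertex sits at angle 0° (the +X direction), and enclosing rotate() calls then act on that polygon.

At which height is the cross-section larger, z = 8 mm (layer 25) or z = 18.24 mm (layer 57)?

Layer 25 (z = 8): the 12×27 cube contributes its full rectangle (area 324.00 mm²); the 20.5×14.5 cube at (4, 10) contributes its full rectangle (area 297.25 mm²); the cylinder at (4, 2.5) is absent (z outside [18.5, 26]); Taking the union: the regions partially overlap — summed areas 621.25 mm² minus the doubly-counted overlap 116.00 mm² gives 505.25 mm² — area = 505.25 mm². So its area = 505.25 mm². Layer 57 (z = 18.24): the 12×27 cube contributes its full rectangle (area 324.00 mm²); the cube at (4, 10) is absent (z outside [0, 15.5]); the cylinder at (4, 2.5) is not intersected at this z (z outside [18.5, 26]); Merging all regions: only the 12×27 cube is present, so the union is just that shape — area = 324.00 mm². So its area = 324.00 mm². Layer 25 is larger (505.25 vs 324.00 mm²).

layer 25 (z = 8 mm)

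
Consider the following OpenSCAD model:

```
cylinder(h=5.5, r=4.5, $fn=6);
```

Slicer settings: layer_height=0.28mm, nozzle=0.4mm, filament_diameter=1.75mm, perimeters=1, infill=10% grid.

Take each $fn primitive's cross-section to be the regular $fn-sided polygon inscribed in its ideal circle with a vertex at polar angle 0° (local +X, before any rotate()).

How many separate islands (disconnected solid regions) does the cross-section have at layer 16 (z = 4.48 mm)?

1

At z = 4.48 mm: the r=4.5 cylinder gives a regular 6-gon of circumradius 4.5 (constant along its height). Overall, the cross-section is a single solid region. Island count = 1.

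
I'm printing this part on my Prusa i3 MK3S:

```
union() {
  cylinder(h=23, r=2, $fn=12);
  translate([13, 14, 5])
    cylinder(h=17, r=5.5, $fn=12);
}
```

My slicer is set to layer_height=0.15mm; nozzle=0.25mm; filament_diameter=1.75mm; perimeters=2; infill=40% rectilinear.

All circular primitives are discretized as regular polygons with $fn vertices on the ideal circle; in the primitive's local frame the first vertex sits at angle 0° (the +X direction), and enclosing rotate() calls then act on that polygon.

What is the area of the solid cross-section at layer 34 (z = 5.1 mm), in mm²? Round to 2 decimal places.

At z = 5.1 mm: the cylinder: section is a regular 12-gon, circumradius r=2 (area = (12/2)·2.000²·sin(360°/12) = 12.00 mm²); the r=5.5 cylinder at (13, 14) contributes a regular 12-gon of circumradius 5.5 (area = (12/2)·5.500²·sin(360°/12) = 90.75 mm²); Combining (union): the 2 present regions are separate (no shared area or edge), so areas and boundary lengths simply add and each stays a separate island — area = 102.75 mm². Overall, the cross-section has 2 separate islands. Net area = 102.75 mm².

102.75 mm²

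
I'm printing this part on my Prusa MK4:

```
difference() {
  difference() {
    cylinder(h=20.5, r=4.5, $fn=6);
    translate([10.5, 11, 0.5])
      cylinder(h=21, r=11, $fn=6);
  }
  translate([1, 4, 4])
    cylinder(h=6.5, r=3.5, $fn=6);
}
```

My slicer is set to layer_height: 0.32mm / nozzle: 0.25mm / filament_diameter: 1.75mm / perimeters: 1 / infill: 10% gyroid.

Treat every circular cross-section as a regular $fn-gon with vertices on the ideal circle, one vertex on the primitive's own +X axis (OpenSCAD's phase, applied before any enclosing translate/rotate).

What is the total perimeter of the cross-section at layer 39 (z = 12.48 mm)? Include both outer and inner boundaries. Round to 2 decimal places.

At z = 12.48 mm: the r=4.5 cylinder gives a regular 6-gon of circumradius 4.5 (constant along its height) (perimeter = 2·6·4.500·sin(180°/6) = 27.00 mm); the cylinder at (10.5, 11): section is a regular 6-gon, circumradius r=11 (perimeter = 2·6·11.000·sin(180°/6) = 66.00 mm); Taking the first minus the rest: starting from the r=4.5 cylinder, the r=11 cylinder at (10.5, 11) misses the remaining region (no effect) — boundary = 27.00 mm; the cylinder at (1, 4) does not reach this height (z outside [4, 10.5]); After the difference (first − rest): none of the subtracted shapes is present at this height, so that combined region is unchanged — boundary = 27.00 mm. Overall, the cross-section is a single solid region. Total boundary length (outer) = 27.00 mm.

27.00 mm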